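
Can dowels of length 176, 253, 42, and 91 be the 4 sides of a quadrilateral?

A quadrilateral exists iff every side is shorter than the sum of the others — equivalently, the longest side is less than the sum of the rest.
Longest side 253 < 309 (sum of the remaining 3), so yes.

Yes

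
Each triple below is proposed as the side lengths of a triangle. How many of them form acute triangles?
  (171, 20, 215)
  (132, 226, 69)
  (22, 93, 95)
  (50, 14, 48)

1

(171,20,215): 20+171 ≤ 215, not a triangle
(132,226,69): 69+132 ≤ 226, not a triangle
(22,93,95): 22²+93² = 9133 > 9025 = 95² → acute
(50,14,48): 14²+48² = 2500 = 50² → right
1 of the 4 is acute.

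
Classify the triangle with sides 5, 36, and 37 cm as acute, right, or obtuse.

Compare the square of the longest side to the sum of squares of the other two: 5² + 36² = 1321 < 1369 = 37².

obtuse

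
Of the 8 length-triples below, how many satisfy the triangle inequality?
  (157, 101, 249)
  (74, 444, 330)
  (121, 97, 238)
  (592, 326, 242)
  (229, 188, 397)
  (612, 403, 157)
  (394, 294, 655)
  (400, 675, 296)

(101,157,249): 101+157 > 249 → valid
(74,330,444): 74+330 ≤ 444 → not valid
(97,121,238): 97+121 ≤ 238 → not valid
(242,326,592): 242+326 ≤ 592 → not valid
(188,229,397): 188+229 > 397 → valid
(157,403,612): 157+403 ≤ 612 → not valid
(294,394,655): 294+394 > 655 → valid
(296,400,675): 296+400 > 675 → valid
4 of the 8 triples form a triangle.

4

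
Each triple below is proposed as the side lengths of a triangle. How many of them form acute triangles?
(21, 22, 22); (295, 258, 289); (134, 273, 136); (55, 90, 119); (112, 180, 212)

(21,22,22): 21²+22² = 925 > 484 = 22² → acute
(295,258,289): 258²+289² = 150085 > 87025 = 295² → acute
(134,273,136): 134+136 ≤ 273, not a triangle
(55,90,119): 55²+90² = 11125 < 14161 = 119² → obtuse
(112,180,212): 112²+180² = 44944 = 212² → right
2 of the 5 are acute.

2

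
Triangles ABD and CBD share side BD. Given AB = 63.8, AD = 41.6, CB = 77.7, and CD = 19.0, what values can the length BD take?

58.7 < BD < 96.7

From triangle ABD: |63.8 − 41.6| < BD < 63.8 + 41.6, i.e. 22.2 < BD < 105.4.
From triangle CBD: 58.7 < BD < 96.7.
Both must hold, so BD lies in the intersection.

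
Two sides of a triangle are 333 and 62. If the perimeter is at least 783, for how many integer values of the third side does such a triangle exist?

Triangle inequality: 271 < x < 395. Perimeter ≥ 783 gives x ≥ 783 − 333 − 62 = 388.
So 388 ≤ x < 395; integers 388 through 394: 7 values.

7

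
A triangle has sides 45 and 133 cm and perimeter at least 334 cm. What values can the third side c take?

156 ≤ c < 178 cm

Triangle inequality alone gives 88 < c < 178.
The perimeter condition gives c ≥ 334 − 45 − 133 = 156.
Intersecting the two: 156 ≤ c < 178.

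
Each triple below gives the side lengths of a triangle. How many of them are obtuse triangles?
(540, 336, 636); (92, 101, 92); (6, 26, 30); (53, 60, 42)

1

(540,336,636): 336²+540² = 404496 = 636² → right
(92,101,92): 92²+92² = 16928 > 10201 = 101² → acute
(6,26,30): 6²+26² = 712 < 900 = 30² → obtuse
(53,60,42): 42²+53² = 4573 > 3600 = 60² → acute
1 of the 4 is obtuse.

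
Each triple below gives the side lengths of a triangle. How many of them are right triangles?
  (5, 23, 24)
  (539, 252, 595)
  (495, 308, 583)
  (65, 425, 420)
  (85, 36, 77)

(5,23,24): 5²+23² = 554 < 576 = 24² → obtuse
(539,252,595): 252²+539² = 354025 = 595² → right
(495,308,583): 308²+495² = 339889 = 583² → right
(65,425,420): 65²+420² = 180625 = 425² → right
(85,36,77): 36²+77² = 7225 = 85² → right
4 of the 5 are right.

4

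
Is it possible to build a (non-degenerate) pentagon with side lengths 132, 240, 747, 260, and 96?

No

For a pentagon, each side must be shorter than the sum of the others.
Here the longest side is 747, but the remaining 4 sides sum to only 728.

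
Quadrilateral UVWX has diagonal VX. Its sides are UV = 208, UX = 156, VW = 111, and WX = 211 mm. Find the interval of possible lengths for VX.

100 < VX < 322

From triangle UVX: |208 − 156| < VX < 208 + 156, i.e. 52 < VX < 364.
From triangle WVX: 100 < VX < 322.
Both must hold, so VX lies in the intersection.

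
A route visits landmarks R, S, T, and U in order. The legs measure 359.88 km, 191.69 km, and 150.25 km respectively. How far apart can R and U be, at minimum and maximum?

The maximum is all hops collinear in one direction: 359.88 + 191.69 + 150.25 = 701.82.
The longest hop is 359.88; the others sum to 341.94. Folding the others back against it leaves at least 359.88 − 341.94 = 17.94.

17.94 ≤ RU ≤ 701.82 km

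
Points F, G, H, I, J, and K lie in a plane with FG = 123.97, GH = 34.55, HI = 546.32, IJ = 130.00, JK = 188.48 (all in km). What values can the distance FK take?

The maximum is all hops collinear in one direction: 123.97 + 34.55 + 546.32 + 130.00 + 188.48 = 1023.32.
The longest hop is 546.32; the others sum to 477.00. Folding the others back against it leaves at least 546.32 − 477.00 = 69.32.

69.32 ≤ FK ≤ 1023.32 km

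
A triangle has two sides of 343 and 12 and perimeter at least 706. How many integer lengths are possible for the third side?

Triangle inequality: 331 < x < 355. Perimeter ≥ 706 gives x ≥ 706 − 343 − 12 = 351.
So 351 ≤ x < 355; integers 351 through 354: 4 values.

4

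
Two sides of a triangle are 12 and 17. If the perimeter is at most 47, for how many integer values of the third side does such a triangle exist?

13

Triangle inequality: 5 < x < 29. Perimeter ≤ 47 gives x ≤ 47 − 12 − 17 = 18.
So 5 < x ≤ 18; integers 6 through 18: 13 values.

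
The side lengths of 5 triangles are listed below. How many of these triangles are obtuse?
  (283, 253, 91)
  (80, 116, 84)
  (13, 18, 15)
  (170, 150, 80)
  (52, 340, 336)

(283,253,91): 91²+253² = 72290 < 80089 = 283² → obtuse
(80,116,84): 80²+84² = 13456 = 116² → right
(13,18,15): 13²+15² = 394 > 324 = 18² → acute
(170,150,80): 80²+150² = 28900 = 170² → right
(52,340,336): 52²+336² = 115600 = 340² → right
1 of the 5 is obtuse.

1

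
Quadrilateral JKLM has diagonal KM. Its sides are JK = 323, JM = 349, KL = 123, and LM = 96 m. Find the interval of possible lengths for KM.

From triangle JKM: |323 − 349| < KM < 323 + 349, i.e. 26 < KM < 672.
From triangle LKM: 27 < KM < 219.
Both must hold, so KM lies in the intersection.

27 < KM < 219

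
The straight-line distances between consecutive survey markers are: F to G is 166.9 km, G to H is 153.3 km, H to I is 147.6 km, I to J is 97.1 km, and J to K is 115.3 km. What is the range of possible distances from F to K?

0 ≤ FK ≤ 680.2 km

The maximum is all hops collinear in one direction: 166.9 + 153.3 + 147.6 + 97.1 + 115.3 = 680.2.
The longest hop is 166.9; the others sum to 513.3. Since 166.9 ≤ 513.3, the path can fold back on itself completely, so the minimum distance is 0.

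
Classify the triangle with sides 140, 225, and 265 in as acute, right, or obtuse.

right

Compare the square of the longest side to the sum of squares of the other two: 140² + 225² = 70225 = 265².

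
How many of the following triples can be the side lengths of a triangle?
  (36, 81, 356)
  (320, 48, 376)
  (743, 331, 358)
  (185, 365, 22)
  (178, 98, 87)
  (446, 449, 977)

1

(36,81,356): 36+81 ≤ 356 → not valid
(48,320,376): 48+320 ≤ 376 → not valid
(331,358,743): 331+358 ≤ 743 → not valid
(22,185,365): 22+185 ≤ 365 → not valid
(87,98,178): 87+98 > 178 → valid
(446,449,977): 446+449 ≤ 977 → not valid
1 of the 6 triples forms a triangle.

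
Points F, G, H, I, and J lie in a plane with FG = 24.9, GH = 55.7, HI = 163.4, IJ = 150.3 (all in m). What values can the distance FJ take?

0 ≤ FJ ≤ 394.3 m

The maximum is all hops collinear in one direction: 24.9 + 55.7 + 163.4 + 150.3 = 394.3.
The longest hop is 163.4; the others sum to 230.9. Since 163.4 ≤ 230.9, the path can fold back on itself completely, so the minimum distance is 0.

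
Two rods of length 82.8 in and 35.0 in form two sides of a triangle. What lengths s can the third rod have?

By the triangle inequality, s must be less than 82.8 + 35.0 = 117.8 and greater than |82.8 − 35.0| = 47.8.

47.8 < s < 117.8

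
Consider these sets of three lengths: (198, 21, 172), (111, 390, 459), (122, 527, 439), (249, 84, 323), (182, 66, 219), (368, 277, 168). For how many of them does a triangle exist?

(21,172,198): 21+172 ≤ 198 → not valid
(111,390,459): 111+390 > 459 → valid
(122,439,527): 122+439 > 527 → valid
(84,249,323): 84+249 > 323 → valid
(66,182,219): 66+182 > 219 → valid
(168,277,368): 168+277 > 368 → valid
5 of the 6 triples form a triangle.

5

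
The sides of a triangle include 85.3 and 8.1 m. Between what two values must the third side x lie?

77.2 < x < 93.4

By the triangle inequality, x must be less than 85.3 + 8.1 = 93.4 and greater than |85.3 − 8.1| = 77.2.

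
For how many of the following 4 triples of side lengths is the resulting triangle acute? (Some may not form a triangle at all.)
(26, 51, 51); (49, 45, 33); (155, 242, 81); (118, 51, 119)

3

(26,51,51): 26²+51² = 3277 > 2601 = 51² → acute
(49,45,33): 33²+45² = 3114 > 2401 = 49² → acute
(155,242,81): 81+155 ≤ 242, not a triangle
(118,51,119): 51²+118² = 16525 > 14161 = 119² → acute
3 of the 4 are acute.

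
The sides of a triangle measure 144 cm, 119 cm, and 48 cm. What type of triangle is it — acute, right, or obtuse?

obtuse

Compare the square of the longest side to the sum of squares of the other two: 48² + 119² = 16465 < 20736 = 144².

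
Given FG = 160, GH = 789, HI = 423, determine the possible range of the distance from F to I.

206 ≤ FI ≤ 1372

The maximum is all hops collinear in one direction: 160 + 789 + 423 = 1372.
The longest hop is 789; the others sum to 583. Folding the others back against it leaves at least 789 − 583 = 206.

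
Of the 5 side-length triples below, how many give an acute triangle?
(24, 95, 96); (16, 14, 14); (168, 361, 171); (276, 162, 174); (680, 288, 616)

2

(24,95,96): 24²+95² = 9601 > 9216 = 96² → acute
(16,14,14): 14²+14² = 392 > 256 = 16² → acute
(168,361,171): 168+171 ≤ 361, not a triangle
(276,162,174): 162²+174² = 56520 < 76176 = 276² → obtuse
(680,288,616): 288²+616² = 462400 = 680² → right
2 of the 5 are acute.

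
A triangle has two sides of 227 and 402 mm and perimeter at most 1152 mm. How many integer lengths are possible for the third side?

Triangle inequality: 175 < x < 629. Perimeter ≤ 1152 gives x ≤ 1152 − 227 − 402 = 523.
So 175 < x ≤ 523; integers 176 through 523: 348 values.

348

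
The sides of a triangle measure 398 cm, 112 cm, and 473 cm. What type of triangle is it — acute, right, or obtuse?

Compare the square of the longest side to the sum of squares of the other two: 112² + 398² = 170948 < 223729 = 473².

obtuse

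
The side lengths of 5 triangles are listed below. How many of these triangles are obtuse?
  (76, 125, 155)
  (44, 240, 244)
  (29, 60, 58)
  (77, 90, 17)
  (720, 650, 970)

2

(76,125,155): 76²+125² = 21401 < 24025 = 155² → obtuse
(44,240,244): 44²+240² = 59536 = 244² → right
(29,60,58): 29²+58² = 4205 > 3600 = 60² → acute
(77,90,17): 17²+77² = 6218 < 8100 = 90² → obtuse
(720,650,970): 650²+720² = 940900 = 970² → right
2 of the 5 are obtuse.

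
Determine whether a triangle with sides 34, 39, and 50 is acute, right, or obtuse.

Compare the square of the longest side to the sum of squares of the other two: 34² + 39² = 2677 > 2500 = 50².

acute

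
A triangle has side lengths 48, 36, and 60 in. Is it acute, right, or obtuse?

Compare the square of the longest side to the sum of squares of the other two: 36² + 48² = 3600 = 60².

right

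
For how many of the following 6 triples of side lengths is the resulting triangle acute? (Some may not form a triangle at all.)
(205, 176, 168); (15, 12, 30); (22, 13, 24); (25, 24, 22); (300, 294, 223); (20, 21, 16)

5

(205,176,168): 168²+176² = 59200 > 42025 = 205² → acute
(15,12,30): 12+15 ≤ 30, not a triangle
(22,13,24): 13²+22² = 653 > 576 = 24² → acute
(25,24,22): 22²+24² = 1060 > 625 = 25² → acute
(300,294,223): 223²+294² = 136165 > 90000 = 300² → acute
(20,21,16): 16²+20² = 656 > 441 = 21² → acute
5 of the 6 are acute.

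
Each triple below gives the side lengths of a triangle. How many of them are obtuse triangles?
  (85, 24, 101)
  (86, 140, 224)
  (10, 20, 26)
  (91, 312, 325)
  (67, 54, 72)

3

(85,24,101): 24²+85² = 7801 < 10201 = 101² → obtuse
(86,140,224): 86²+140² = 26996 < 50176 = 224² → obtuse
(10,20,26): 10²+20² = 500 < 676 = 26² → obtuse
(91,312,325): 91²+312² = 105625 = 325² → right
(67,54,72): 54²+67² = 7405 > 5184 = 72² → acute
3 of the 5 are obtuse.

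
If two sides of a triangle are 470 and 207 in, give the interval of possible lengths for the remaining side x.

263 < x < 677 (in)

By the triangle inequality, x must be less than 470 + 207 = 677 and greater than |470 − 207| = 263.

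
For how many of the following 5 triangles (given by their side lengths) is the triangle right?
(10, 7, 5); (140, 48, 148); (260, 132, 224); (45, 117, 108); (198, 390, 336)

4

(10,7,5): 5²+7² = 74 < 100 = 10² → obtuse
(140,48,148): 48²+140² = 21904 = 148² → right
(260,132,224): 132²+224² = 67600 = 260² → right
(45,117,108): 45²+108² = 13689 = 117² → right
(198,390,336): 198²+336² = 152100 = 390² → right
4 of the 5 are right.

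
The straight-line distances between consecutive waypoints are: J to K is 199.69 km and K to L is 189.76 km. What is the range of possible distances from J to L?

9.93 ≤ JL ≤ 389.45 km

By the triangle inequality, |199.69 − 189.76| ≤ JL ≤ 199.69 + 189.76.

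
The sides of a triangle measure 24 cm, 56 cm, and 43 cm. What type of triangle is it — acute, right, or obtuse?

Compare the square of the longest side to the sum of squares of the other two: 24² + 43² = 2425 < 3136 = 56².

obtuse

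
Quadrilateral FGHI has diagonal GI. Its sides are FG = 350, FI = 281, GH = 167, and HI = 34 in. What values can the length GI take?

From triangle FGI: |350 − 281| < GI < 350 + 281, i.e. 69 < GI < 631.
From triangle HGI: 133 < GI < 201.
Both must hold, so GI lies in the intersection.

133 < GI < 201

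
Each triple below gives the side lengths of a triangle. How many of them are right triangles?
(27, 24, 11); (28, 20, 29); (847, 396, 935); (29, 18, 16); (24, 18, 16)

(27,24,11): 11²+24² = 697 < 729 = 27² → obtuse
(28,20,29): 20²+28² = 1184 > 841 = 29² → acute
(847,396,935): 396²+847² = 874225 = 935² → right
(29,18,16): 16²+18² = 580 < 841 = 29² → obtuse
(24,18,16): 16²+18² = 580 > 576 = 24² → acute
1 of the 5 is right.

1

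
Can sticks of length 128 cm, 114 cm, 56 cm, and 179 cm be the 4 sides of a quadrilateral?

A quadrilateral exists iff every side is shorter than the sum of the others — equivalently, the longest side is less than the sum of the rest.
Longest side 179 < 298 (sum of the remaining 3), so yes.

Yes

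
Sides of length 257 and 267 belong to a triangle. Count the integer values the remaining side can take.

The third side lies in the open interval (10, 524).
Integers from 11 to 523 inclusive: 523 − 11 + 1 = 513.

513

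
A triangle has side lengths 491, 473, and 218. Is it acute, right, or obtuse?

Compare the square of the longest side to the sum of squares of the other two: 218² + 473² = 271253 > 241081 = 491².

acute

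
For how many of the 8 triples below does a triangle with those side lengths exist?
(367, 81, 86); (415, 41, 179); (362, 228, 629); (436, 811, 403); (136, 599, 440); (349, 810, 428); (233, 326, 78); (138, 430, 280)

(81,86,367): 81+86 ≤ 367 → not valid
(41,179,415): 41+179 ≤ 415 → not valid
(228,362,629): 228+362 ≤ 629 → not valid
(403,436,811): 403+436 > 811 → valid
(136,440,599): 136+440 ≤ 599 → not valid
(349,428,810): 349+428 ≤ 810 → not valid
(78,233,326): 78+233 ≤ 326 → not valid
(138,280,430): 138+280 ≤ 430 → not valid
1 of the 8 triples forms a triangle.

1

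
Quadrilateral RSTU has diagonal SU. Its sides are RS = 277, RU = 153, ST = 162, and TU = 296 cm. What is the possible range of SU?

134 < SU < 430

From triangle RSU: |277 − 153| < SU < 277 + 153, i.e. 124 < SU < 430.
From triangle TSU: 134 < SU < 458.
Both must hold, so SU lies in the intersection.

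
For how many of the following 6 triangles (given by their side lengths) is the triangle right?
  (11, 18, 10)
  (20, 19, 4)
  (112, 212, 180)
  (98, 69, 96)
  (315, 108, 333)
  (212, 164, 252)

2

(11,18,10): 10²+11² = 221 < 324 = 18² → obtuse
(20,19,4): 4²+19² = 377 < 400 = 20² → obtuse
(112,212,180): 112²+180² = 44944 = 212² → right
(98,69,96): 69²+96² = 13977 > 9604 = 98² → acute
(315,108,333): 108²+315² = 110889 = 333² → right
(212,164,252): 164²+212² = 71840 > 63504 = 252² → acute
2 of the 6 are right.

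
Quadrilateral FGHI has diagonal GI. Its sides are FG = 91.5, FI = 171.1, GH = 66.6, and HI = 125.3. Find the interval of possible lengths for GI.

79.6 < GI < 191.9

From triangle FGI: |91.5 − 171.1| < GI < 91.5 + 171.1, i.e. 79.6 < GI < 262.6.
From triangle HGI: 58.7 < GI < 191.9.
Both must hold, so GI lies in the intersection.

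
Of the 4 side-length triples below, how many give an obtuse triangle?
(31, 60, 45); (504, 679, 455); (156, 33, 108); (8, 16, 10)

2

(31,60,45): 31²+45² = 2986 < 3600 = 60² → obtuse
(504,679,455): 455²+504² = 461041 = 679² → right
(156,33,108): 33+108 ≤ 156, not a triangle
(8,16,10): 8²+10² = 164 < 256 = 16² → obtuse
2 of the 4 are obtuse.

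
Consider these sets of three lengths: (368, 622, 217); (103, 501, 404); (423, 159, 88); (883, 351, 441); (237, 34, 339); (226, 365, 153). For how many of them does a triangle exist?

(217,368,622): 217+368 ≤ 622 → not valid
(103,404,501): 103+404 > 501 → valid
(88,159,423): 88+159 ≤ 423 → not valid
(351,441,883): 351+441 ≤ 883 → not valid
(34,237,339): 34+237 ≤ 339 → not valid
(153,226,365): 153+226 > 365 → valid
2 of the 6 triples form a triangle.

2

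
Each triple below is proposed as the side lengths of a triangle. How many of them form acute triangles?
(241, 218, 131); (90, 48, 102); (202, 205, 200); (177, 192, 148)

(241,218,131): 131²+218² = 64685 > 58081 = 241² → acute
(90,48,102): 48²+90² = 10404 = 102² → right
(202,205,200): 200²+202² = 80804 > 42025 = 205² → acute
(177,192,148): 148²+177² = 53233 > 36864 = 192² → acute
3 of the 4 are acute.

3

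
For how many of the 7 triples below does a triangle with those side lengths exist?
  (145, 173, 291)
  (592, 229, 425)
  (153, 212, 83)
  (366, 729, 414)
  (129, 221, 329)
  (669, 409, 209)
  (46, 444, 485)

6

(145,173,291): 145+173 > 291 → valid
(229,425,592): 229+425 > 592 → valid
(83,153,212): 83+153 > 212 → valid
(366,414,729): 366+414 > 729 → valid
(129,221,329): 129+221 > 329 → valid
(209,409,669): 209+409 ≤ 669 → not valid
(46,444,485): 46+444 > 485 → valid
6 of the 7 triples form a triangle.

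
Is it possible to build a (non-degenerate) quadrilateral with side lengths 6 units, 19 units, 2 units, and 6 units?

For a quadrilateral, each side must be shorter than the sum of the others.
Here the longest side is 19, but the remaining 3 sides sum to only 14.

No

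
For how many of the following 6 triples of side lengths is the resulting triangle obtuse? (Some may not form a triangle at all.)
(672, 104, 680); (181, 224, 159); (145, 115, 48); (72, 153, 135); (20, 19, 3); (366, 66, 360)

(672,104,680): 104²+672² = 462400 = 680² → right
(181,224,159): 159²+181² = 58042 > 50176 = 224² → acute
(145,115,48): 48²+115² = 15529 < 21025 = 145² → obtuse
(72,153,135): 72²+135² = 23409 = 153² → right
(20,19,3): 3²+19² = 370 < 400 = 20² → obtuse
(366,66,360): 66²+360² = 133956 = 366² → right
2 of the 6 are obtuse.

2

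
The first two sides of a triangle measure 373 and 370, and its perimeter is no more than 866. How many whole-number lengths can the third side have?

120

Triangle inequality: 3 < x < 743. Perimeter ≤ 866 gives x ≤ 866 − 373 − 370 = 123.
So 3 < x ≤ 123; integers 4 through 123: 120 values.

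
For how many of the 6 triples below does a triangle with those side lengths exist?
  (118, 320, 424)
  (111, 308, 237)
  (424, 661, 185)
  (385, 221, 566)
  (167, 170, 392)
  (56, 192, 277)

(118,320,424): 118+320 > 424 → valid
(111,237,308): 111+237 > 308 → valid
(185,424,661): 185+424 ≤ 661 → not valid
(221,385,566): 221+385 > 566 → valid
(167,170,392): 167+170 ≤ 392 → not valid
(56,192,277): 56+192 ≤ 277 → not valid
3 of the 6 triples form a triangle.

3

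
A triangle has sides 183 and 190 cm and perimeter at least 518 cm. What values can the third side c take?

145 ≤ c < 373

Triangle inequality alone gives 7 < c < 373.
The perimeter condition gives c ≥ 518 − 183 − 190 = 145.
Intersecting the two: 145 ≤ c < 373.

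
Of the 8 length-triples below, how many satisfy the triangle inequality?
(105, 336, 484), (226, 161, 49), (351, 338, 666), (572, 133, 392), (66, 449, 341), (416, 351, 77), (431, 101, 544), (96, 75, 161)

3

(105,336,484): 105+336 ≤ 484 → not valid
(49,161,226): 49+161 ≤ 226 → not valid
(338,351,666): 338+351 > 666 → valid
(133,392,572): 133+392 ≤ 572 → not valid
(66,341,449): 66+341 ≤ 449 → not valid
(77,351,416): 77+351 > 416 → valid
(101,431,544): 101+431 ≤ 544 → not valid
(75,96,161): 75+96 > 161 → valid
3 of the 8 triples form a triangle.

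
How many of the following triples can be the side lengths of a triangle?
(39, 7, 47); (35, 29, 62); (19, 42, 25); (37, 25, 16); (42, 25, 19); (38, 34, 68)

(7,39,47): 7+39 ≤ 47 → not valid
(29,35,62): 29+35 > 62 → valid
(19,25,42): 19+25 > 42 → valid
(16,25,37): 16+25 > 37 → valid
(19,25,42): 19+25 > 42 → valid
(34,38,68): 34+38 > 68 → valid
5 of the 6 triples form a triangle.

5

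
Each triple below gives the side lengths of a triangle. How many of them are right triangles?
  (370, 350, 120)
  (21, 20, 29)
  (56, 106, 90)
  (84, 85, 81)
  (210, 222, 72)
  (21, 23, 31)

4

(370,350,120): 120²+350² = 136900 = 370² → right
(21,20,29): 20²+21² = 841 = 29² → right
(56,106,90): 56²+90² = 11236 = 106² → right
(84,85,81): 81²+84² = 13617 > 7225 = 85² → acute
(210,222,72): 72²+210² = 49284 = 222² → right
(21,23,31): 21²+23² = 970 > 961 = 31² → acute
4 of the 6 are right.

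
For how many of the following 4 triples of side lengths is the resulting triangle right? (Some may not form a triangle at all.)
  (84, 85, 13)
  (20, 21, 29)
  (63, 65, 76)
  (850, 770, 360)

3

(84,85,13): 13²+84² = 7225 = 85² → right
(20,21,29): 20²+21² = 841 = 29² → right
(63,65,76): 63²+65² = 8194 > 5776 = 76² → acute
(850,770,360): 360²+770² = 722500 = 850² → right
3 of the 4 are right.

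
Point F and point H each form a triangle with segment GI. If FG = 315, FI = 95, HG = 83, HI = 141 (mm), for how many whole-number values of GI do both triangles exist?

From triangle FGI: 220 < GI < 410.
From triangle HGI: 58 < GI < 224.
Intersection: 220 < GI < 224, so integers 221 through 223: 3 values.

3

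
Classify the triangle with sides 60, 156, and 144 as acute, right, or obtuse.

right

Compare the square of the longest side to the sum of squares of the other two: 60² + 144² = 24336 = 156².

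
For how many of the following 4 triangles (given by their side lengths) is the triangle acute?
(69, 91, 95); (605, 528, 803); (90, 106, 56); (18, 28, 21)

1

(69,91,95): 69²+91² = 13042 > 9025 = 95² → acute
(605,528,803): 528²+605² = 644809 = 803² → right
(90,106,56): 56²+90² = 11236 = 106² → right
(18,28,21): 18²+21² = 765 < 784 = 28² → obtuse
1 of the 4 is acute.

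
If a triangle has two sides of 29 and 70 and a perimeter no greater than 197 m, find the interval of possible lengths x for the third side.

41 < x ≤ 98 m

Triangle inequality alone gives 41 < x < 99.
The perimeter condition gives x ≤ 197 − 29 − 70 = 98.
Intersecting the two: 41 < x ≤ 98.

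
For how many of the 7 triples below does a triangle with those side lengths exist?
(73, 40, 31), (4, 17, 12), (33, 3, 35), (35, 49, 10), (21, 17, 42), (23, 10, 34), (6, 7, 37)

(31,40,73): 31+40 ≤ 73 → not valid
(4,12,17): 4+12 ≤ 17 → not valid
(3,33,35): 3+33 > 35 → valid
(10,35,49): 10+35 ≤ 49 → not valid
(17,21,42): 17+21 ≤ 42 → not valid
(10,23,34): 10+23 ≤ 34 → not valid
(6,7,37): 6+7 ≤ 37 → not valid
1 of the 7 triples forms a triangle.

1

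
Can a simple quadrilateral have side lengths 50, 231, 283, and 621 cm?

For a quadrilateral, each side must be shorter than the sum of the others.
Here the longest side is 621, but the remaining 3 sides sum to only 564.

No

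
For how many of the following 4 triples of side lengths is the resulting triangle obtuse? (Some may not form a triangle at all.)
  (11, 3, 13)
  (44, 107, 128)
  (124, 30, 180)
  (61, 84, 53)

(11,3,13): 3²+11² = 130 < 169 = 13² → obtuse
(44,107,128): 44²+107² = 13385 < 16384 = 128² → obtuse
(124,30,180): 30+124 ≤ 180, not a triangle
(61,84,53): 53²+61² = 6530 < 7056 = 84² → obtuse
3 of the 4 are obtuse.

3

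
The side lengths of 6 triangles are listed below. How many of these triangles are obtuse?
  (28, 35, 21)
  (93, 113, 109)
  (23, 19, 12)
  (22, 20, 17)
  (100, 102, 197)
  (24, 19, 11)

(28,35,21): 21²+28² = 1225 = 35² → right
(93,113,109): 93²+109² = 20530 > 12769 = 113² → acute
(23,19,12): 12²+19² = 505 < 529 = 23² → obtuse
(22,20,17): 17²+20² = 689 > 484 = 22² → acute
(100,102,197): 100²+102² = 20404 < 38809 = 197² → obtuse
(24,19,11): 11²+19² = 482 < 576 = 24² → obtuse
3 of the 6 are obtuse.

3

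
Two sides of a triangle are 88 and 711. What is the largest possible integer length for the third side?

The third side must be strictly less than 88 + 711 = 799.
The largest integer below 799 is 798.

798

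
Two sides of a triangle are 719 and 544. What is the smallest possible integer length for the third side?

176

The third side must be strictly greater than |719 − 544| = 175.
The smallest integer above 175 is 176.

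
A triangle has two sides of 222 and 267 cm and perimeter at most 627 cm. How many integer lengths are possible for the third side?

Triangle inequality: 45 < x < 489. Perimeter ≤ 627 gives x ≤ 627 − 222 − 267 = 138.
So 45 < x ≤ 138; integers 46 through 138: 93 values.

93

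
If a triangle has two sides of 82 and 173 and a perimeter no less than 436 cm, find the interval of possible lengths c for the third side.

181 ≤ c < 255 cm

Triangle inequality alone gives 91 < c < 255.
The perimeter condition gives c ≥ 436 − 82 − 173 = 181.
Intersecting the two: 181 ≤ c < 255.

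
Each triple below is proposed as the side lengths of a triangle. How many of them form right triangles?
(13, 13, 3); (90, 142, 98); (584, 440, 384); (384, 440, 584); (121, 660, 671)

(13,13,3): 3²+13² = 178 > 169 = 13² → acute
(90,142,98): 90²+98² = 17704 < 20164 = 142² → obtuse
(584,440,384): 384²+440² = 341056 = 584² → right
(384,440,584): 384²+440² = 341056 = 584² → right
(121,660,671): 121²+660² = 450241 = 671² → right
3 of the 5 are right.

3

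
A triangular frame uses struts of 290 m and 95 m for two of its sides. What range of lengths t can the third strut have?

By the triangle inequality, t must be less than 290 + 95 = 385 and greater than |290 − 95| = 195.

195 < t < 385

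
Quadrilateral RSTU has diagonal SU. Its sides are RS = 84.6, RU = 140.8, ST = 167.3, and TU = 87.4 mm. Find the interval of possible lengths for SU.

From triangle RSU: |84.6 − 140.8| < SU < 84.6 + 140.8, i.e. 56.2 < SU < 225.4.
From triangle TSU: 79.9 < SU < 254.7.
Both must hold, so SU lies in the intersection.

79.9 < SU < 225.4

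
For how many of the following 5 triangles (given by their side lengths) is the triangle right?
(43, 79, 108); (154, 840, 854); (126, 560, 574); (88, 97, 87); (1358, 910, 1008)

3

(43,79,108): 43²+79² = 8090 < 11664 = 108² → obtuse
(154,840,854): 154²+840² = 729316 = 854² → right
(126,560,574): 126²+560² = 329476 = 574² → right
(88,97,87): 87²+88² = 15313 > 9409 = 97² → acute
(1358,910,1008): 910²+1008² = 1844164 = 1358² → right
3 of the 5 are right.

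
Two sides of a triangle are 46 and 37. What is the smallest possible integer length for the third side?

10

The third side must be strictly greater than |46 − 37| = 9.
The smallest integer above 9 is 10.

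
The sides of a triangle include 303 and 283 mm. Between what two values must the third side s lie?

By the triangle inequality, s must be less than 303 + 283 = 586 and greater than |303 − 283| = 20.

20 < s < 586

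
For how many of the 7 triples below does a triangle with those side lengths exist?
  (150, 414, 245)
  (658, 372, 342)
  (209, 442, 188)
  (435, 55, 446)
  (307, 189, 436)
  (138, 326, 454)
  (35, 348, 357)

(150,245,414): 150+245 ≤ 414 → not valid
(342,372,658): 342+372 > 658 → valid
(188,209,442): 188+209 ≤ 442 → not valid
(55,435,446): 55+435 > 446 → valid
(189,307,436): 189+307 > 436 → valid
(138,326,454): 138+326 > 454 → valid
(35,348,357): 35+348 > 357 → valid
5 of the 7 triples form a triangle.

5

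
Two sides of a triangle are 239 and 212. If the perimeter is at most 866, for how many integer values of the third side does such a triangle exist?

388

Triangle inequality: 27 < x < 451. Perimeter ≤ 866 gives x ≤ 866 − 239 − 212 = 415.
So 27 < x ≤ 415; integers 28 through 415: 388 values.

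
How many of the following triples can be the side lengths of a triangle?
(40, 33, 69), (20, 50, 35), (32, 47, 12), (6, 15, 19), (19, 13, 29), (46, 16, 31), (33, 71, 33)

5

(33,40,69): 33+40 > 69 → valid
(20,35,50): 20+35 > 50 → valid
(12,32,47): 12+32 ≤ 47 → not valid
(6,15,19): 6+15 > 19 → valid
(13,19,29): 13+19 > 29 → valid
(16,31,46): 16+31 > 46 → valid
(33,33,71): 33+33 ≤ 71 → not valid
5 of the 7 triples form a triangle.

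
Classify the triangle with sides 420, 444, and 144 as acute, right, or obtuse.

right

Compare the square of the longest side to the sum of squares of the other two: 144² + 420² = 197136 = 444².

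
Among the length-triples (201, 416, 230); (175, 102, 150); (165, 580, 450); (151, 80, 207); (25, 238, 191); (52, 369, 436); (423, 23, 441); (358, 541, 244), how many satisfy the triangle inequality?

6

(201,230,416): 201+230 > 416 → valid
(102,150,175): 102+150 > 175 → valid
(165,450,580): 165+450 > 580 → valid
(80,151,207): 80+151 > 207 → valid
(25,191,238): 25+191 ≤ 238 → not valid
(52,369,436): 52+369 ≤ 436 → not valid
(23,423,441): 23+423 > 441 → valid
(244,358,541): 244+358 > 541 → valid
6 of the 8 triples form a triangle.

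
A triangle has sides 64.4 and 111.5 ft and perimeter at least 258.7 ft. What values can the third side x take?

Triangle inequality alone gives 47.1 < x < 175.9.
The perimeter condition gives x ≥ 258.7 − 64.4 − 111.5 = 82.8.
Intersecting the two: 82.8 ≤ x < 175.9.

82.8 ≤ x < 175.9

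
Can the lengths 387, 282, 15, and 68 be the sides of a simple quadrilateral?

No

For a quadrilateral, each side must be shorter than the sum of the others.
Here the longest side is 387, but the remaining 3 sides sum to only 365.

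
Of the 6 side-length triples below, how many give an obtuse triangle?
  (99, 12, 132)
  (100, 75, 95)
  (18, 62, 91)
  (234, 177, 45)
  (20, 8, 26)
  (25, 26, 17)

1

(99,12,132): 12+99 ≤ 132, not a triangle
(100,75,95): 75²+95² = 14650 > 10000 = 100² → acute
(18,62,91): 18+62 ≤ 91, not a triangle
(234,177,45): 45+177 ≤ 234, not a triangle
(20,8,26): 8²+20² = 464 < 676 = 26² → obtuse
(25,26,17): 17²+25² = 914 > 676 = 26² → acute
1 of the 6 is obtuse.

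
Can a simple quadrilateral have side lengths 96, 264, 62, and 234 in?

A quadrilateral exists iff every side is shorter than the sum of the others — equivalently, the longest side is less than the sum of the rest.
Longest side 264 < 392 (sum of the remaining 3), so yes.

Yes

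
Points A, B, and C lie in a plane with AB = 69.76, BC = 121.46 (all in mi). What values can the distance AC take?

51.70 ≤ AC ≤ 191.22 mi

By the triangle inequality, |69.76 − 121.46| ≤ AC ≤ 69.76 + 121.46.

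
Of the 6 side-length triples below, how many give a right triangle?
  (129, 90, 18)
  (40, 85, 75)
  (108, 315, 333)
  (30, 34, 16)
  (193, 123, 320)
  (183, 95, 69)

3

(129,90,18): 18+90 ≤ 129, not a triangle
(40,85,75): 40²+75² = 7225 = 85² → right
(108,315,333): 108²+315² = 110889 = 333² → right
(30,34,16): 16²+30² = 1156 = 34² → right
(193,123,320): 123+193 ≤ 320, not a triangle
(183,95,69): 69+95 ≤ 183, not a triangle
3 of the 6 are right.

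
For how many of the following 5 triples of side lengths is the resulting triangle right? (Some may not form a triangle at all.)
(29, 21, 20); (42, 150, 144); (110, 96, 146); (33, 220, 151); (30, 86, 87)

(29,21,20): 20²+21² = 841 = 29² → right
(42,150,144): 42²+144² = 22500 = 150² → right
(110,96,146): 96²+110² = 21316 = 146² → right
(33,220,151): 33+151 ≤ 220, not a triangle
(30,86,87): 30²+86² = 8296 > 7569 = 87² → acute
3 of the 5 are right.

3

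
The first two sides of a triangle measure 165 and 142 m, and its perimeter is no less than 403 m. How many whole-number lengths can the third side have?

Triangle inequality: 23 < x < 307. Perimeter ≥ 403 gives x ≥ 403 − 165 − 142 = 96.
So 96 ≤ x < 307; integers 96 through 306: 211 values.

211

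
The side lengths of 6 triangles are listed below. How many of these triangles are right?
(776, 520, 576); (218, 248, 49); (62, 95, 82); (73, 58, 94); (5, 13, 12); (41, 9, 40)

(776,520,576): 520²+576² = 602176 = 776² → right
(218,248,49): 49²+218² = 49925 < 61504 = 248² → obtuse
(62,95,82): 62²+82² = 10568 > 9025 = 95² → acute
(73,58,94): 58²+73² = 8693 < 8836 = 94² → obtuse
(5,13,12): 5²+12² = 169 = 13² → right
(41,9,40): 9²+40² = 1681 = 41² → right
3 of the 6 are right.

3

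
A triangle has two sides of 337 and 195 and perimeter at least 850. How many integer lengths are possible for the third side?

214

Triangle inequality: 142 < x < 532. Perimeter ≥ 850 gives x ≥ 850 − 337 − 195 = 318.
So 318 ≤ x < 532; integers 318 through 531: 214 values.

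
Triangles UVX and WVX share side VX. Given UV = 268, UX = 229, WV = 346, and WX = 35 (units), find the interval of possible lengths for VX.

From triangle UVX: |268 − 229| < VX < 268 + 229, i.e. 39 < VX < 497.
From triangle WVX: 311 < VX < 381.
Both must hold, so VX lies in the intersection.

311 < VX < 381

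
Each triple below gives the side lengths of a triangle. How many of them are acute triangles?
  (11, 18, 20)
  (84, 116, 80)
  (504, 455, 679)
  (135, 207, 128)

(11,18,20): 11²+18² = 445 > 400 = 20² → acute
(84,116,80): 80²+84² = 13456 = 116² → right
(504,455,679): 455²+504² = 461041 = 679² → right
(135,207,128): 128²+135² = 34609 < 42849 = 207² → obtuse
1 of the 4 is acute.

1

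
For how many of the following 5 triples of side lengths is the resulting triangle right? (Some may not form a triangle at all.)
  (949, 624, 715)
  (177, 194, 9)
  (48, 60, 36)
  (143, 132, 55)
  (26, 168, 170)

4

(949,624,715): 624²+715² = 900601 = 949² → right
(177,194,9): 9+177 ≤ 194, not a triangle
(48,60,36): 36²+48² = 3600 = 60² → right
(143,132,55): 55²+132² = 20449 = 143² → right
(26,168,170): 26²+168² = 28900 = 170² → right
4 of the 5 are right.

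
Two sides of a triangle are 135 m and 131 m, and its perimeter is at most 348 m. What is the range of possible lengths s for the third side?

4 < s ≤ 82 m

Triangle inequality alone gives 4 < s < 266.
The perimeter condition gives s ≤ 348 − 135 − 131 = 82.
Intersecting the two: 4 < s ≤ 82.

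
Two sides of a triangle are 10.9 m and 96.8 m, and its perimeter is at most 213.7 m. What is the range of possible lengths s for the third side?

Triangle inequality alone gives 85.9 < s < 107.7.
The perimeter condition gives s ≤ 213.7 − 10.9 − 96.8 = 106.0.
Intersecting the two: 85.9 < s ≤ 106.0.

85.9 < s ≤ 106.0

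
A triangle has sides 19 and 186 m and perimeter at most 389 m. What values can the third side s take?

167 < s ≤ 184

Triangle inequality alone gives 167 < s < 205.
The perimeter condition gives s ≤ 389 − 19 − 186 = 184.
Intersecting the two: 167 < s ≤ 184.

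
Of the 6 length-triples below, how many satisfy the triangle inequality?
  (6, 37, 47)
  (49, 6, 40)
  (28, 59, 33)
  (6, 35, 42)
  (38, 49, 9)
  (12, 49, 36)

1

(6,37,47): 6+37 ≤ 47 → not valid
(6,40,49): 6+40 ≤ 49 → not valid
(28,33,59): 28+33 > 59 → valid
(6,35,42): 6+35 ≤ 42 → not valid
(9,38,49): 9+38 ≤ 49 → not valid
(12,36,49): 12+36 ≤ 49 → not valid
1 of the 6 triples forms a triangle.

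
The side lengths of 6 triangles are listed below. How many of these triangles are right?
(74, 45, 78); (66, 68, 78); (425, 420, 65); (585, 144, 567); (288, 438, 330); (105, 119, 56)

4

(74,45,78): 45²+74² = 7501 > 6084 = 78² → acute
(66,68,78): 66²+68² = 8980 > 6084 = 78² → acute
(425,420,65): 65²+420² = 180625 = 425² → right
(585,144,567): 144²+567² = 342225 = 585² → right
(288,438,330): 288²+330² = 191844 = 438² → right
(105,119,56): 56²+105² = 14161 = 119² → right
4 of the 6 are right.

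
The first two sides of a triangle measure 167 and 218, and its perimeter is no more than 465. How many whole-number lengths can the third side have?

Triangle inequality: 51 < x < 385. Perimeter ≤ 465 gives x ≤ 465 − 167 − 218 = 80.
So 51 < x ≤ 80; integers 52 through 80: 29 values.

29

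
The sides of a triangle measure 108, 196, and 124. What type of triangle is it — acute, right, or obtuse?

obtuse

Compare the square of the longest side to the sum of squares of the other two: 108² + 124² = 27040 < 38416 = 196².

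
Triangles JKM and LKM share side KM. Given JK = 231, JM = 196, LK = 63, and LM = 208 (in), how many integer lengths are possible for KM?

125

From triangle JKM: 35 < KM < 427.
From triangle LKM: 145 < KM < 271.
Intersection: 145 < KM < 271, so integers 146 through 270: 125 values.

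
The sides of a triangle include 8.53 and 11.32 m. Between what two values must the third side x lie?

By the triangle inequality, x must be less than 8.53 + 11.32 = 19.85 and greater than |8.53 − 11.32| = 2.79.

2.79 < x < 19.85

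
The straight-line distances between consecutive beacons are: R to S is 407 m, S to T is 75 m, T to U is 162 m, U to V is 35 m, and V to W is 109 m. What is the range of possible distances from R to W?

The maximum is all hops collinear in one direction: 407 + 75 + 162 + 35 + 109 = 788.
The longest hop is 407; the others sum to 381. Folding the others back against it leaves at least 407 − 381 = 26.

26 ≤ RW ≤ 788 m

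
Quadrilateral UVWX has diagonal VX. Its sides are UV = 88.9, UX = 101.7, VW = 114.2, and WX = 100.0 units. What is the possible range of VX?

From triangle UVX: |88.9 − 101.7| < VX < 88.9 + 101.7, i.e. 12.8 < VX < 190.6.
From triangle WVX: 14.2 < VX < 214.2.
Both must hold, so VX lies in the intersection.

14.2 < VX < 190.6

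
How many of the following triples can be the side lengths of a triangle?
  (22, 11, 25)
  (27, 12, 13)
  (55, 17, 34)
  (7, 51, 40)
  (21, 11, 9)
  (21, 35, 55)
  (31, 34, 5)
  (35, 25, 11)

(11,22,25): 11+22 > 25 → valid
(12,13,27): 12+13 ≤ 27 → not valid
(17,34,55): 17+34 ≤ 55 → not valid
(7,40,51): 7+40 ≤ 51 → not valid
(9,11,21): 9+11 ≤ 21 → not valid
(21,35,55): 21+35 > 55 → valid
(5,31,34): 5+31 > 34 → valid
(11,25,35): 11+25 > 35 → valid
4 of the 8 triples form a triangle.

4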